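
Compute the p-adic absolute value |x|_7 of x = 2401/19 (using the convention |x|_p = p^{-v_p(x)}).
|2401/19|_7 = 1/2401

Step 1 — compute v_7(x) by factoring powers of 7 out of the numerator and denominator: v_7(2401/19) = 4. Step 2 — apply |x|_p = p^{-v_p(x)} = 7^{-4} = 1/2401.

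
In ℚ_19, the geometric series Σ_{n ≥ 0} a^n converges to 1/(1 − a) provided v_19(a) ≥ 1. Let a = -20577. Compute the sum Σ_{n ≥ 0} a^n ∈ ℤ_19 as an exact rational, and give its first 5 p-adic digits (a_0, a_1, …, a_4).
Σ a^n = 1/(1 − a) = 1/20578;  first 5 digits = (1, 0, 0, 16, 18)

v_19(a) = 3 ≥ 1, so the series converges in ℤ_19 to 1/(1 − a) = 1/(1 − (-20577)) = 1/20578. Expand this rational in ℤ_19: compute digits iteratively via d_i = x_i mod 19, x_{i+1} = (x_i − d_i)/19. The first 5 digits are (1, 0, 0, 16, 18).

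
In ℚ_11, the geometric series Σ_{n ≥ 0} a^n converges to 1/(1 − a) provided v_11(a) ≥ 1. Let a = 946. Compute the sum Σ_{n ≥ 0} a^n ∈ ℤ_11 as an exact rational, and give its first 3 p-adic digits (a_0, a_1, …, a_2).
Σ a^n = 1/(1 − a) = -1/945;  first 3 digits = (1, 9, 0)

v_11(a) = 1 ≥ 1, so the series converges in ℤ_11 to 1/(1 − a) = 1/(1 − 946) = -1/945. Expand this rational in ℤ_11: compute digits iteratively via d_i = x_i mod 11, x_{i+1} = (x_i − d_i)/11. The first 3 digits are (1, 9, 0).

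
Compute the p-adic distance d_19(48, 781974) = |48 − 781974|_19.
d_19(48, 781974) = 1/130321

Step 1 — x − y = 48 − 781974 = -781926. Step 2 — v_19(-781926) = 4 (factor: -781926 = −(19^4 · 6); the sign does not affect v_p). Step 3 — |x − y|_19 = 19^{-4} = 1/130321.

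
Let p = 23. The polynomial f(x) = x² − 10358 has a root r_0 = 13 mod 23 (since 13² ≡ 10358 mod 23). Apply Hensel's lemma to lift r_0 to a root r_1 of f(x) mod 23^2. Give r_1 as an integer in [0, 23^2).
r_1 = 59 (mod 529)

Hensel's recurrence: r_{i+1} = r_i − f(r_i)·(f′(r_i))^{-1} mod 23^{i+2}, with f′(x) = 2x. Iterate:
  r_0 = 13 (mod 23)
  r_1 = 59 (mod 529)
Final: r_1 = 59, and one checks f(r_1) ≡ 0 mod 23^2.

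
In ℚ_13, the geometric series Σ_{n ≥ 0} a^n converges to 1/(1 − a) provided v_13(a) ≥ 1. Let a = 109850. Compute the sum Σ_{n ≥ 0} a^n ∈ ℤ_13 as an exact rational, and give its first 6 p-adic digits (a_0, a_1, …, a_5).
Σ a^n = 1/(1 − a) = -1/109849;  first 6 digits = (1, 0, 0, 11, 3, 0)

v_13(a) = 3 ≥ 1, so the series converges in ℤ_13 to 1/(1 − a) = 1/(1 − 109850) = -1/109849. Expand this rational in ℤ_13: compute digits iteratively via d_i = x_i mod 13, x_{i+1} = (x_i − d_i)/13. The first 6 digits are (1, 0, 0, 11, 3, 0).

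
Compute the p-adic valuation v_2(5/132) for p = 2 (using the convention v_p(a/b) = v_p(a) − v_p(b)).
v_2(5/132) = -2

Factor powers of 2 from the numerator and denominator of the reduced fraction: 5 = 2^0 · 5 and 132 = 2^2 · 33. Apply v_p(a/b) = v_p(a) − v_p(b): v_2(5/132) = 0 − 2 = -2.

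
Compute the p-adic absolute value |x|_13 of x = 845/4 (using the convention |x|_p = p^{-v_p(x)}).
|845/4|_13 = 1/169

Step 1 — compute v_13(x) by factoring powers of 13 out of the numerator and denominator: v_13(845/4) = 2. Step 2 — apply |x|_p = p^{-v_p(x)} = 13^{-2} = 1/169.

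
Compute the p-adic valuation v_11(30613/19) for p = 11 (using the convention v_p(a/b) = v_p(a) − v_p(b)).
v_11(30613/19) = 3

Factor powers of 11 from the numerator and denominator of the reduced fraction: 30613 = 11^3 · 23 and 19 = 11^0 · 19. Apply v_p(a/b) = v_p(a) − v_p(b): v_11(30613/19) = 3 − 0 = 3.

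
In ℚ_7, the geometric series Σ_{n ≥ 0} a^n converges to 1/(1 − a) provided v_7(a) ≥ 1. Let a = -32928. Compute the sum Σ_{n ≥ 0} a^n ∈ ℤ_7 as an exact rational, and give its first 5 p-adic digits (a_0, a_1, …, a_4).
Σ a^n = 1/(1 − a) = 1/32929;  first 5 digits = (1, 0, 0, 2, 0)

v_7(a) = 3 ≥ 1, so the series converges in ℤ_7 to 1/(1 − a) = 1/(1 − (-32928)) = 1/32929. Expand this rational in ℤ_7: compute digits iteratively via d_i = x_i mod 7, x_{i+1} = (x_i − d_i)/7. The first 5 digits are (1, 0, 0, 2, 0).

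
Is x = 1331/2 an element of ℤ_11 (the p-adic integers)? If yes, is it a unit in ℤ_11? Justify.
x ∈ ℤ_11 but not a unit; v_11(x) = 3 > 0

ℤ_11 = {x ∈ ℚ_11 : v_11(x) ≥ 0} and ℤ_11^× = {x ∈ ℤ_11 : v_11(x) = 0}. Here v_11(1331/2) = v_11(num) − v_11(den) = 3; compare against these criteria.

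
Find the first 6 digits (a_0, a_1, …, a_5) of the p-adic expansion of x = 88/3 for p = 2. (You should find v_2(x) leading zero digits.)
(a_0, …, a_5) = (0, 0, 0, 1, 0, 0)

v_2(88/3) = 3, so a_0 = ... = a_2 = 0. Factor out: x = 2^3 · u with u = 11/3 a unit in ℤ_2. Expand u iteratively via a_{v+i} = u_i mod 2, u_{i+1} = (u_i − a_{v+i})/2:
  u_0 = 11/3;  a_3 = 1;  u_1 = (u_0 − 1)/2 = 4/3
  u_1 = 4/3;  a_4 = 0;  u_2 = (u_1 − 0)/2 = 2/3
  u_2 = 2/3;  a_5 = 0;  u_3 = (u_2 − 0)/2 = 1/3
Digits: (0, 0, 0, 1, 0, 0).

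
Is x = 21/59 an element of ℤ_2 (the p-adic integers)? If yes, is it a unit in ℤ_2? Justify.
x ∈ ℤ_2^× (unit); v_2(x) = 0

ℤ_2 = {x ∈ ℚ_2 : v_2(x) ≥ 0} and ℤ_2^× = {x ∈ ℤ_2 : v_2(x) = 0}. Here v_2(21/59) = v_2(num) − v_2(den) = 0; compare against these criteria.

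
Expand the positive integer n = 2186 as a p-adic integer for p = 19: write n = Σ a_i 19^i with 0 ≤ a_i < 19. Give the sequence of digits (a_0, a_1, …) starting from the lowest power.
(a_0, a_1, …) = (1, 1, 6)

Repeated division by 19 gives the digits low-to-high: 2186 = 1 + 1·19^1 + 6·19^2. Digit sequence: (1, 1, 6).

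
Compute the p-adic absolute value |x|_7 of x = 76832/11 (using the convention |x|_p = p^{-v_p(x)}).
|76832/11|_7 = 1/2401

Step 1 — compute v_7(x) by factoring powers of 7 out of the numerator and denominator: v_7(76832/11) = 4. Step 2 — apply |x|_p = p^{-v_p(x)} = 7^{-4} = 1/2401.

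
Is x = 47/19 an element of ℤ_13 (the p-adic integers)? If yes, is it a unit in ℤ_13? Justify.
x ∈ ℤ_13^× (unit); v_13(x) = 0

ℤ_13 = {x ∈ ℚ_13 : v_13(x) ≥ 0} and ℤ_13^× = {x ∈ ℤ_13 : v_13(x) = 0}. Here v_13(47/19) = v_13(num) − v_13(den) = 0; compare against these criteria.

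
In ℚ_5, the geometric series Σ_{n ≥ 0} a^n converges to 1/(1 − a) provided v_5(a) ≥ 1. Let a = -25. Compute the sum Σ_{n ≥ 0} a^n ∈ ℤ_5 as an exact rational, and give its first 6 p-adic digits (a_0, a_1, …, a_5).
Σ a^n = 1/(1 − a) = 1/26;  first 6 digits = (1, 0, 4, 4, 0, 0)

v_5(a) = 2 ≥ 1, so the series converges in ℤ_5 to 1/(1 − a) = 1/(1 − (-25)) = 1/26. Expand this rational in ℤ_5: compute digits iteratively via d_i = x_i mod 5, x_{i+1} = (x_i − d_i)/5. The first 6 digits are (1, 0, 4, 4, 0, 0).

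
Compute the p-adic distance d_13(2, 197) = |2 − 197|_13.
d_13(2, 197) = 1/13

Step 1 — x − y = 2 − 197 = -195. Step 2 — v_13(-195) = 1 (factor: -195 = −(13^1 · 15); the sign does not affect v_p). Step 3 — |x − y|_13 = 13^{-1} = 1/13.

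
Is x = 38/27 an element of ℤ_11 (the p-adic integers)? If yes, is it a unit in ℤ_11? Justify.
x ∈ ℤ_11^× (unit); v_11(x) = 0

ℤ_11 = {x ∈ ℚ_11 : v_11(x) ≥ 0} and ℤ_11^× = {x ∈ ℤ_11 : v_11(x) = 0}. Here v_11(38/27) = v_11(num) − v_11(den) = 0; compare against these criteria.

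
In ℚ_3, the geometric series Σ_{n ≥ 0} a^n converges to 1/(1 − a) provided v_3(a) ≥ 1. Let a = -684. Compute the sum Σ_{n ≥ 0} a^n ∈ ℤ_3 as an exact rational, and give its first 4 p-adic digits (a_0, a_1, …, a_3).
Σ a^n = 1/(1 − a) = 1/685;  first 4 digits = (1, 0, 2, 1)

v_3(a) = 2 ≥ 1, so the series converges in ℤ_3 to 1/(1 − a) = 1/(1 − (-684)) = 1/685. Expand this rational in ℤ_3: compute digits iteratively via d_i = x_i mod 3, x_{i+1} = (x_i − d_i)/3. The first 4 digits are (1, 0, 2, 1).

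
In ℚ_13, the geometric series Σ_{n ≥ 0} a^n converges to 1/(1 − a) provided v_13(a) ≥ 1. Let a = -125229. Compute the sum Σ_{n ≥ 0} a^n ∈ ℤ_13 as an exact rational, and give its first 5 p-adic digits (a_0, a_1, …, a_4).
Σ a^n = 1/(1 − a) = 1/125230;  first 5 digits = (1, 0, 0, 8, 8)

v_13(a) = 3 ≥ 1, so the series converges in ℤ_13 to 1/(1 − a) = 1/(1 − (-125229)) = 1/125230. Expand this rational in ℤ_13: compute digits iteratively via d_i = x_i mod 13, x_{i+1} = (x_i − d_i)/13. The first 5 digits are (1, 0, 0, 8, 8).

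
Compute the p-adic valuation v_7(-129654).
v_7(-129654) = 4

v_7(n) is the largest exponent k such that 7^k divides n. Factor out: -129654 = -7^4 · 54. (Sign doesn't affect v_p.) So v_7(-129654) = 4.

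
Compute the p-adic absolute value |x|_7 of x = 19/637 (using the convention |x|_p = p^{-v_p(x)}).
|19/637|_7 = 49

Step 1 — compute v_7(x) by factoring powers of 7 out of the numerator and denominator: v_7(19/637) = -2. Step 2 — apply |x|_p = p^{-v_p(x)} = 7^{2} = 49.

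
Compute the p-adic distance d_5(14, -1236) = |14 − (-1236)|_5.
d_5(14, -1236) = 1/625

Step 1 — x − y = 14 − (-1236) = 1250. Step 2 — v_5(1250) = 4 (factor: 1250 = (5^4 · 2); the sign does not affect v_p). Step 3 — |x − y|_5 = 5^{-4} = 1/625.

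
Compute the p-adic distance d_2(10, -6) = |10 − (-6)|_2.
d_2(10, -6) = 1/16

Step 1 — x − y = 10 − (-6) = 16. Step 2 — v_2(16) = 4 (factor: 16 = (2^4 · 1); the sign does not affect v_p). Step 3 — |x − y|_2 = 2^{-4} = 1/16.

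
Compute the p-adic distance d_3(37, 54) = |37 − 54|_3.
d_3(37, 54) = 1

Step 1 — x − y = 37 − 54 = -17. Step 2 — v_3(-17) = 0 (factor: -17 = −(3^0 · 17); the sign does not affect v_p). Step 3 — |x − y|_3 = 3^{0} = 1.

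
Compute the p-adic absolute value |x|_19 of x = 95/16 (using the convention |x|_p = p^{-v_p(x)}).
|95/16|_19 = 1/19

Step 1 — compute v_19(x) by factoring powers of 19 out of the numerator and denominator: v_19(95/16) = 1. Step 2 — apply |x|_p = p^{-v_p(x)} = 19^{-1} = 1/19.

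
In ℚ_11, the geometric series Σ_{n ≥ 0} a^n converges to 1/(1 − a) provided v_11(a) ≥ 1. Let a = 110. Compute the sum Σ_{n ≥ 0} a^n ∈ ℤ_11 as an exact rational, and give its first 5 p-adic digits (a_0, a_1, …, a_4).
Σ a^n = 1/(1 − a) = -1/109;  first 5 digits = (1, 10, 1, 8, 4)

v_11(a) = 1 ≥ 1, so the series converges in ℤ_11 to 1/(1 − a) = 1/(1 − 110) = -1/109. Expand this rational in ℤ_11: compute digits iteratively via d_i = x_i mod 11, x_{i+1} = (x_i − d_i)/11. The first 5 digits are (1, 10, 1, 8, 4).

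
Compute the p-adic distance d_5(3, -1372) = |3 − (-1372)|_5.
d_5(3, -1372) = 1/125

Step 1 — x − y = 3 − (-1372) = 1375. Step 2 — v_5(1375) = 3 (factor: 1375 = (5^3 · 11); the sign does not affect v_p). Step 3 — |x − y|_5 = 5^{-3} = 1/125.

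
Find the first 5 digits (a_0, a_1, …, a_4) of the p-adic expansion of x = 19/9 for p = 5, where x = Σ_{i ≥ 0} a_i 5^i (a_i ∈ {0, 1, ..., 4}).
(a_0, …, a_4) = (1, 3, 0, 1, 2)

v_5(19/9) = 0 (numerator and denominator both coprime to 5), so x ∈ ℤ_5^×. Compute digits iteratively via a_i = x_i mod 5, x_{i+1} = (x_i − a_i)/5, with x_0 = x:
  x_0 = 19/9;  a_0 = 1;  x_1 = (x_0 − 1)/5 = 2/9
  x_1 = 2/9;  a_1 = 3;  x_2 = (x_1 − 3)/5 = -5/9
  x_2 = -5/9;  a_2 = 0;  x_3 = (x_2 − 0)/5 = -1/9
  x_3 = -1/9;  a_3 = 1;  x_4 = (x_3 − 1)/5 = -2/9
  x_4 = -2/9;  a_4 = 2;  x_5 = (x_4 − 2)/5 = -4/9
Digits: (1, 3, 0, 1, 2).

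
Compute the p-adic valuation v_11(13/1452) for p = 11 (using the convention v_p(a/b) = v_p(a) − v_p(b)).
v_11(13/1452) = -2

Factor powers of 11 from the numerator and denominator of the reduced fraction: 13 = 11^0 · 13 and 1452 = 11^2 · 12. Apply v_p(a/b) = v_p(a) − v_p(b): v_11(13/1452) = 0 − 2 = -2.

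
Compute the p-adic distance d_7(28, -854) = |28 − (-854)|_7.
d_7(28, -854) = 1/49

Step 1 — x − y = 28 − (-854) = 882. Step 2 — v_7(882) = 2 (factor: 882 = (7^2 · 18); the sign does not affect v_p). Step 3 — |x − y|_7 = 7^{-2} = 1/49.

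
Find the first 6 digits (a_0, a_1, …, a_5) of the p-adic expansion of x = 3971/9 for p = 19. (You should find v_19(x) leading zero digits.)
(a_0, …, a_5) = (0, 0, 16, 14, 14, 14)

v_19(3971/9) = 2, so a_0 = ... = a_1 = 0. Factor out: x = 19^2 · u with u = 11/9 a unit in ℤ_19. Expand u iteratively via a_{v+i} = u_i mod 19, u_{i+1} = (u_i − a_{v+i})/19:
  u_0 = 11/9;  a_2 = 16;  u_1 = (u_0 − 16)/19 = -7/9
  u_1 = -7/9;  a_3 = 14;  u_2 = (u_1 − 14)/19 = -7/9
  u_2 = -7/9;  a_4 = 14;  u_3 = (u_2 − 14)/19 = -7/9
  u_3 = -7/9;  a_5 = 14;  u_4 = (u_3 − 14)/19 = -7/9
Digits: (0, 0, 16, 14, 14, 14).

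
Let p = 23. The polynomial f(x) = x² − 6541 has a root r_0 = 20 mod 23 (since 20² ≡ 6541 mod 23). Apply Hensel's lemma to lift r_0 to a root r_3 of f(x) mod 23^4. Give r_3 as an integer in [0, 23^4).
r_3 = 40523 (mod 279841)

Hensel's recurrence: r_{i+1} = r_i − f(r_i)·(f′(r_i))^{-1} mod 23^{i+2}, with f′(x) = 2x. Iterate:
  r_0 = 20 (mod 23)
  r_1 = 319 (mod 529)
  r_2 = 4022 (mod 12167)
  r_3 = 40523 (mod 279841)
Final: r_3 = 40523, and one checks f(r_3) ≡ 0 mod 23^4.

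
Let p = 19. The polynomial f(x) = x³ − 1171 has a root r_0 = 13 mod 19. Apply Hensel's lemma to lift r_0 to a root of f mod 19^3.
r_2 = 5960 (mod 6859)

Hensel: r_{i+1} = r_i − f(r_i)/f′(r_i) mod 19^{i+2}, where f′(x) = 3x². Iterate:
  r_0 = 13 (mod 19)
  r_1 = 184 (mod 361)
  r_2 = 5960 (mod 6859)
Final: r = 5960 with f(r) ≡ 0 mod 19^3.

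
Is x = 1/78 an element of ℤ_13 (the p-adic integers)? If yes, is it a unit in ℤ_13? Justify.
x ∉ ℤ_13 (v_13(x) = -1 < 0)

ℤ_13 = {x ∈ ℚ_13 : v_13(x) ≥ 0} and ℤ_13^× = {x ∈ ℤ_13 : v_13(x) = 0}. Here v_13(1/78) = v_13(num) − v_13(den) = -1; compare against these criteria.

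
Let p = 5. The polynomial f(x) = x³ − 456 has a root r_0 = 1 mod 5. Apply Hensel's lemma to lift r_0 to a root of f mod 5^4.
r_3 = 136 (mod 625)

Hensel: r_{i+1} = r_i − f(r_i)/f′(r_i) mod 5^{i+2}, where f′(x) = 3x². Iterate:
  r_0 = 1 (mod 5)
  r_1 = 11 (mod 25)
  r_2 = 11 (mod 125)
  r_3 = 136 (mod 625)
Final: r = 136 with f(r) ≡ 0 mod 5^4.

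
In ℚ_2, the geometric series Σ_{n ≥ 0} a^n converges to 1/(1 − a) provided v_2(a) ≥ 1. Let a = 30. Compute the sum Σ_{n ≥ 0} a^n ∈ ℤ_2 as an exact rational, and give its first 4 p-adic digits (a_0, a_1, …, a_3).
Σ a^n = 1/(1 − a) = -1/29;  first 4 digits = (1, 1, 0, 1)

v_2(a) = 1 ≥ 1, so the series converges in ℤ_2 to 1/(1 − a) = 1/(1 − 30) = -1/29. Expand this rational in ℤ_2: compute digits iteratively via d_i = x_i mod 2, x_{i+1} = (x_i − d_i)/2. The first 4 digits are (1, 1, 0, 1).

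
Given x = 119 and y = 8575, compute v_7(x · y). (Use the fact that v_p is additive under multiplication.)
v_7(1020425) = 4

v_p(x) = 1 (factor: 119 = 7^1 · 17); v_p(y) = 3 (factor: 8575 = 7^3 · 25). Additivity: v_p(xy) = v_p(x) + v_p(y) = 1 + 3 = 4. (Direct check: xy = 1020425 = 7^4 · (425).)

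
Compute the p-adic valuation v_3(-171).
v_3(-171) = 2

v_3(n) is the largest exponent k such that 3^k divides n. Factor out: -171 = -3^2 · 19. (Sign doesn't affect v_p.) So v_3(-171) = 2.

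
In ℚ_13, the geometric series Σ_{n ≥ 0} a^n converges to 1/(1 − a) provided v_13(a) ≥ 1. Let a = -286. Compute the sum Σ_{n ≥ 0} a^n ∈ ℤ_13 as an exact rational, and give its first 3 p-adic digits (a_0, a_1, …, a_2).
Σ a^n = 1/(1 − a) = 1/287;  first 3 digits = (1, 4, 1)

v_13(a) = 1 ≥ 1, so the series converges in ℤ_13 to 1/(1 − a) = 1/(1 − (-286)) = 1/287. Expand this rational in ℤ_13: compute digits iteratively via d_i = x_i mod 13, x_{i+1} = (x_i − d_i)/13. The first 3 digits are (1, 4, 1).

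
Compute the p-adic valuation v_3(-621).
v_3(-621) = 3

v_3(n) is the largest exponent k such that 3^k divides n. Factor out: -621 = -3^3 · 23. (Sign doesn't affect v_p.) So v_3(-621) = 3.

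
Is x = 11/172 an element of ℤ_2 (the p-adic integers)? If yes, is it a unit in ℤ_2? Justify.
x ∉ ℤ_2 (v_2(x) = -2 < 0)

ℤ_2 = {x ∈ ℚ_2 : v_2(x) ≥ 0} and ℤ_2^× = {x ∈ ℤ_2 : v_2(x) = 0}. Here v_2(11/172) = v_2(num) − v_2(den) = -2; compare against these criteria.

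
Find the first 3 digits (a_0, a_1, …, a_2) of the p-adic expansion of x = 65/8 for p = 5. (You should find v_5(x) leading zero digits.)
(a_0, …, a_2) = (0, 1, 2)

v_5(65/8) = 1, so a_0 = ... = a_0 = 0. Factor out: x = 5^1 · u with u = 13/8 a unit in ℤ_5. Expand u iteratively via a_{v+i} = u_i mod 5, u_{i+1} = (u_i − a_{v+i})/5:
  u_0 = 13/8;  a_1 = 1;  u_1 = (u_0 − 1)/5 = 1/8
  u_1 = 1/8;  a_2 = 2;  u_2 = (u_1 − 2)/5 = -3/8
Digits: (0, 1, 2).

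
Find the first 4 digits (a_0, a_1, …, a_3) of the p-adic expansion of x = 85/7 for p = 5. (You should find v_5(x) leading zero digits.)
(a_0, …, a_3) = (0, 1, 1, 2)

v_5(85/7) = 1, so a_0 = ... = a_0 = 0. Factor out: x = 5^1 · u with u = 17/7 a unit in ℤ_5. Expand u iteratively via a_{v+i} = u_i mod 5, u_{i+1} = (u_i − a_{v+i})/5:
  u_0 = 17/7;  a_1 = 1;  u_1 = (u_0 − 1)/5 = 2/7
  u_1 = 2/7;  a_2 = 1;  u_2 = (u_1 − 1)/5 = -1/7
  u_2 = -1/7;  a_3 = 2;  u_3 = (u_2 − 2)/5 = -3/7
Digits: (0, 1, 1, 2).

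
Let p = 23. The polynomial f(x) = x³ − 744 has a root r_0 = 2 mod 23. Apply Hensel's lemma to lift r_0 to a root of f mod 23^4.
r_3 = 149594 (mod 279841)

Hensel: r_{i+1} = r_i − f(r_i)/f′(r_i) mod 23^{i+2}, where f′(x) = 3x². Iterate:
  r_0 = 2 (mod 23)
  r_1 = 416 (mod 529)
  r_2 = 3590 (mod 12167)
  r_3 = 149594 (mod 279841)
Final: r = 149594 with f(r) ≡ 0 mod 23^4.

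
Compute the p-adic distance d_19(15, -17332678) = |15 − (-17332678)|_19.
d_19(15, -17332678) = 1/2476099

Step 1 — x − y = 15 − (-17332678) = 17332693. Step 2 — v_19(17332693) = 5 (factor: 17332693 = (19^5 · 7); the sign does not affect v_p). Step 3 — |x − y|_19 = 19^{-5} = 1/2476099.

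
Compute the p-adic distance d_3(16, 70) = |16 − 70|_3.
d_3(16, 70) = 1/27

Step 1 — x − y = 16 − 70 = -54. Step 2 — v_3(-54) = 3 (factor: -54 = −(3^3 · 2); the sign does not affect v_p). Step 3 — |x − y|_3 = 3^{-3} = 1/27.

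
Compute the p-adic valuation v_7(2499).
v_7(2499) = 2

v_7(n) is the largest exponent k such that 7^k divides n. Factor out: 2499 = 7^2 · 51. (Sign doesn't affect v_p.) So v_7(2499) = 2.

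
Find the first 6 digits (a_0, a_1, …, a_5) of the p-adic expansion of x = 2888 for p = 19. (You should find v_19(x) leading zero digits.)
(a_0, …, a_5) = (0, 0, 8, 0, 0, 0)

v_19(2888) = 2, so a_0 = ... = a_1 = 0. Factor out: x = 19^2 · u with u = 8 a unit in ℤ_19. Expand u iteratively via a_{v+i} = u_i mod 19, u_{i+1} = (u_i − a_{v+i})/19:
  u_0 = 8;  a_2 = 8;  u_1 = (u_0 − 8)/19 = 0
  u_1 = 0;  a_3 = 0;  u_2 = (u_1 − 0)/19 = 0
  u_2 = 0;  a_4 = 0;  u_3 = (u_2 − 0)/19 = 0
  u_3 = 0;  a_5 = 0;  u_4 = (u_3 − 0)/19 = 0
Digits: (0, 0, 8, 0, 0, 0).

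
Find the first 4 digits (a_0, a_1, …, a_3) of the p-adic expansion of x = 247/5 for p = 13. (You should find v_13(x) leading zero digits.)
(a_0, …, a_3) = (0, 9, 10, 7)

v_13(247/5) = 1, so a_0 = ... = a_0 = 0. Factor out: x = 13^1 · u with u = 19/5 a unit in ℤ_13. Expand u iteratively via a_{v+i} = u_i mod 13, u_{i+1} = (u_i − a_{v+i})/13:
  u_0 = 19/5;  a_1 = 9;  u_1 = (u_0 − 9)/13 = -2/5
  u_1 = -2/5;  a_2 = 10;  u_2 = (u_1 − 10)/13 = -4/5
  u_2 = -4/5;  a_3 = 7;  u_3 = (u_2 − 7)/13 = -3/5
Digits: (0, 9, 10, 7).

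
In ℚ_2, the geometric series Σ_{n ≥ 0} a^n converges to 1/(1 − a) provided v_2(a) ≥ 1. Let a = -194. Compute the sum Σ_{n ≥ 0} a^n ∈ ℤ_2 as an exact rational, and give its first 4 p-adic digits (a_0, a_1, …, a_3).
Σ a^n = 1/(1 − a) = 1/195;  first 4 digits = (1, 1, 0, 1)

v_2(a) = 1 ≥ 1, so the series converges in ℤ_2 to 1/(1 − a) = 1/(1 − (-194)) = 1/195. Expand this rational in ℤ_2: compute digits iteratively via d_i = x_i mod 2, x_{i+1} = (x_i − d_i)/2. The first 4 digits are (1, 1, 0, 1).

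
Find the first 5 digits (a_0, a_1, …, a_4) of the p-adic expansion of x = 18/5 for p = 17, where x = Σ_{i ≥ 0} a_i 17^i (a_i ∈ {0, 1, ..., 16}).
(a_0, …, a_4) = (7, 10, 13, 6, 3)

v_17(18/5) = 0 (numerator and denominator both coprime to 17), so x ∈ ℤ_17^×. Compute digits iteratively via a_i = x_i mod 17, x_{i+1} = (x_i − a_i)/17, with x_0 = x:
  x_0 = 18/5;  a_0 = 7;  x_1 = (x_0 − 7)/17 = -1/5
  x_1 = -1/5;  a_1 = 10;  x_2 = (x_1 − 10)/17 = -3/5
  x_2 = -3/5;  a_2 = 13;  x_3 = (x_2 − 13)/17 = -4/5
  x_3 = -4/5;  a_3 = 6;  x_4 = (x_3 − 6)/17 = -2/5
  x_4 = -2/5;  a_4 = 3;  x_5 = (x_4 − 3)/17 = -1/5
Digits: (7, 10, 13, 6, 3).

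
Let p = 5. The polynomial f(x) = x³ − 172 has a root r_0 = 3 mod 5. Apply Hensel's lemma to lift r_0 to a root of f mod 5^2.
r_1 = 13 (mod 25)

Hensel: r_{i+1} = r_i − f(r_i)/f′(r_i) mod 5^{i+2}, where f′(x) = 3x². Iterate:
  r_0 = 3 (mod 5)
  r_1 = 13 (mod 25)
Final: r = 13 with f(r) ≡ 0 mod 5^2.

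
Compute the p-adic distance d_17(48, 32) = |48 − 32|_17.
d_17(48, 32) = 1

Step 1 — x − y = 48 − 32 = 16. Step 2 — v_17(16) = 0 (factor: 16 = (17^0 · 16); the sign does not affect v_p). Step 3 — |x − y|_17 = 17^{0} = 1.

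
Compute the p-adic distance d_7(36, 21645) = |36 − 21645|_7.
d_7(36, 21645) = 1/2401

Step 1 — x − y = 36 − 21645 = -21609. Step 2 — v_7(-21609) = 4 (factor: -21609 = −(7^4 · 9); the sign does not affect v_p). Step 3 — |x − y|_7 = 7^{-4} = 1/2401.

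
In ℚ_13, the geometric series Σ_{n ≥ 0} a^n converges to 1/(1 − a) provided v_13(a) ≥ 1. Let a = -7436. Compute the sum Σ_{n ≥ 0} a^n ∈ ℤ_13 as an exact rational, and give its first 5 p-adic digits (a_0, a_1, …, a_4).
Σ a^n = 1/(1 − a) = 1/7437;  first 5 digits = (1, 0, 8, 9, 11)

v_13(a) = 2 ≥ 1, so the series converges in ℤ_13 to 1/(1 − a) = 1/(1 − (-7436)) = 1/7437. Expand this rational in ℤ_13: compute digits iteratively via d_i = x_i mod 13, x_{i+1} = (x_i − d_i)/13. The first 5 digits are (1, 0, 8, 9, 11).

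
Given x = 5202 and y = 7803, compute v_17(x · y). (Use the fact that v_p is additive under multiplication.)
v_17(40591206) = 4

v_p(x) = 2 (factor: 5202 = 17^2 · 18); v_p(y) = 2 (factor: 7803 = 17^2 · 27). Additivity: v_p(xy) = v_p(x) + v_p(y) = 2 + 2 = 4. (Direct check: xy = 40591206 = 17^4 · (486).)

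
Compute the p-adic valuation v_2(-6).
v_2(-6) = 1

v_2(n) is the largest exponent k such that 2^k divides n. Factor out: -6 = -2^1 · 3. (Sign doesn't affect v_p.) So v_2(-6) = 1.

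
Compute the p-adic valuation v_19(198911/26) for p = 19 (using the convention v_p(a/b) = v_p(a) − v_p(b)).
v_19(198911/26) = 3

Factor powers of 19 from the numerator and denominator of the reduced fraction: 198911 = 19^3 · 29 and 26 = 19^0 · 26. Apply v_p(a/b) = v_p(a) − v_p(b): v_19(198911/26) = 3 − 0 = 3.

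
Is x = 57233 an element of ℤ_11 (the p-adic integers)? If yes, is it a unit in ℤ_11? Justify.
x ∈ ℤ_11 but not a unit; v_11(x) = 3 > 0

ℤ_11 = {x ∈ ℚ_11 : v_11(x) ≥ 0} and ℤ_11^× = {x ∈ ℤ_11 : v_11(x) = 0}. Here v_11(57233) = v_11(num) − v_11(den) = 3; compare against these criteria.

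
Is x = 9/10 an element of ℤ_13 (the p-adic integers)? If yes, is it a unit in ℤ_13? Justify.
x ∈ ℤ_13^× (unit); v_13(x) = 0

ℤ_13 = {x ∈ ℚ_13 : v_13(x) ≥ 0} and ℤ_13^× = {x ∈ ℤ_13 : v_13(x) = 0}. Here v_13(9/10) = v_13(num) − v_13(den) = 0; compare against these criteria.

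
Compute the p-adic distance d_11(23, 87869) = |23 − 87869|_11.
d_11(23, 87869) = 1/14641

Step 1 — x − y = 23 − 87869 = -87846. Step 2 — v_11(-87846) = 4 (factor: -87846 = −(11^4 · 6); the sign does not affect v_p). Step 3 — |x − y|_11 = 11^{-4} = 1/14641.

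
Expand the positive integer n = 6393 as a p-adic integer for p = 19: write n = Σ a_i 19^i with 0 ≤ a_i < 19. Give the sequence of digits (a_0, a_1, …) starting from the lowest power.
(a_0, a_1, …) = (9, 13, 17)

Repeated division by 19 gives the digits low-to-high: 6393 = 9 + 13·19^1 + 17·19^2. Digit sequence: (9, 13, 17).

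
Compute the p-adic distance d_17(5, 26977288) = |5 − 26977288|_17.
d_17(5, 26977288) = 1/1419857

Step 1 — x − y = 5 − 26977288 = -26977283. Step 2 — v_17(-26977283) = 5 (factor: -26977283 = −(17^5 · 19); the sign does not affect v_p). Step 3 — |x − y|_17 = 17^{-5} = 1/1419857.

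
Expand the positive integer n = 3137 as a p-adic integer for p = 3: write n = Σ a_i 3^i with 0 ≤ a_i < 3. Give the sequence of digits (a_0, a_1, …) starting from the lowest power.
(a_0, a_1, …) = (2, 1, 0, 2, 2, 0, 1, 1)

Repeated division by 3 gives the digits low-to-high: 3137 = 2 + 1·3^1 + 2·3^3 + 2·3^4 + 1·3^6 + 1·3^7. Digit sequence: (2, 1, 0, 2, 2, 0, 1, 1).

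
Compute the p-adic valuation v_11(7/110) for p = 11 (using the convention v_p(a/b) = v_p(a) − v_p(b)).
v_11(7/110) = -1

Factor powers of 11 from the numerator and denominator of the reduced fraction: 7 = 11^0 · 7 and 110 = 11^1 · 10. Apply v_p(a/b) = v_p(a) − v_p(b): v_11(7/110) = 0 − 1 = -1.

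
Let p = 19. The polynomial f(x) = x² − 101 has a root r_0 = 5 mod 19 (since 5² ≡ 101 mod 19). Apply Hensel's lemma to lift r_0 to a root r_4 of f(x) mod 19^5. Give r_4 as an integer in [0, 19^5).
r_4 = 1281707 (mod 2476099)

Hensel's recurrence: r_{i+1} = r_i − f(r_i)·(f′(r_i))^{-1} mod 19^{i+2}, with f′(x) = 2x. Iterate:
  r_0 = 5 (mod 19)
  r_1 = 157 (mod 361)
  r_2 = 5933 (mod 6859)
  r_3 = 108818 (mod 130321)
  r_4 = 1281707 (mod 2476099)
Final: r_4 = 1281707, and one checks f(r_4) ≡ 0 mod 19^5.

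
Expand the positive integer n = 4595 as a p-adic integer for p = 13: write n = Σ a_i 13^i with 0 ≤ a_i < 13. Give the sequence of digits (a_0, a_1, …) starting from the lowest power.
(a_0, a_1, …) = (6, 2, 1, 2)

Repeated division by 13 gives the digits low-to-high: 4595 = 6 + 2·13^1 + 1·13^2 + 2·13^3. Digit sequence: (6, 2, 1, 2).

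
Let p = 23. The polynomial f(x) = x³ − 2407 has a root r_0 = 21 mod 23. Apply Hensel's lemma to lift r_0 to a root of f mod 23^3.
r_2 = 11705 (mod 12167)

Hensel: r_{i+1} = r_i − f(r_i)/f′(r_i) mod 23^{i+2}, where f′(x) = 3x². Iterate:
  r_0 = 21 (mod 23)
  r_1 = 67 (mod 529)
  r_2 = 11705 (mod 12167)
Final: r = 11705 with f(r) ≡ 0 mod 23^3.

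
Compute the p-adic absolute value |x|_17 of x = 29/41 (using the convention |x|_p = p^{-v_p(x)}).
|29/41|_17 = 1

Step 1 — compute v_17(x) by factoring powers of 17 out of the numerator and denominator: v_17(29/41) = 0. Step 2 — apply |x|_p = p^{-v_p(x)} = 17^{0} = 1.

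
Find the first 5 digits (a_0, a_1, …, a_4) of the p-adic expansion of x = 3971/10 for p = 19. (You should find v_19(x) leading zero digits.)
(a_0, …, a_4) = (0, 0, 3, 17, 1)

v_19(3971/10) = 2, so a_0 = ... = a_1 = 0. Factor out: x = 19^2 · u with u = 11/10 a unit in ℤ_19. Expand u iteratively via a_{v+i} = u_i mod 19, u_{i+1} = (u_i − a_{v+i})/19:
  u_0 = 11/10;  a_2 = 3;  u_1 = (u_0 − 3)/19 = -1/10
  u_1 = -1/10;  a_3 = 17;  u_2 = (u_1 − 17)/19 = -9/10
  u_2 = -9/10;  a_4 = 1;  u_3 = (u_2 − 1)/19 = -1/10
Digits: (0, 0, 3, 17, 1).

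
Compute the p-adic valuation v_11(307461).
v_11(307461) = 4

v_11(n) is the largest exponent k such that 11^k divides n. Factor out: 307461 = 11^4 · 21. (Sign doesn't affect v_p.) So v_11(307461) = 4.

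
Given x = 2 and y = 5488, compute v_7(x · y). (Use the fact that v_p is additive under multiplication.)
v_7(10976) = 3

v_p(x) = 0 (factor: 2 = 7^0 · 2); v_p(y) = 3 (factor: 5488 = 7^3 · 16). Additivity: v_p(xy) = v_p(x) + v_p(y) = 0 + 3 = 3. (Direct check: xy = 10976 = 7^3 · (32).)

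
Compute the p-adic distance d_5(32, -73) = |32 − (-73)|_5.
d_5(32, -73) = 1/5

Step 1 — x − y = 32 − (-73) = 105. Step 2 — v_5(105) = 1 (factor: 105 = (5^1 · 21); the sign does not affect v_p). Step 3 — |x − y|_5 = 5^{-1} = 1/5.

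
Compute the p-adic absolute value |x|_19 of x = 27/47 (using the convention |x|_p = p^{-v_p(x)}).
|27/47|_19 = 1

Step 1 — compute v_19(x) by factoring powers of 19 out of the numerator and denominator: v_19(27/47) = 0. Step 2 — apply |x|_p = p^{-v_p(x)} = 19^{0} = 1.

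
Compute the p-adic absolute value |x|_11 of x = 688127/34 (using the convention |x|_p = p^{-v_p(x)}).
|688127/34|_11 = 1/14641

Step 1 — compute v_11(x) by factoring powers of 11 out of the numerator and denominator: v_11(688127/34) = 4. Step 2 — apply |x|_p = p^{-v_p(x)} = 11^{-4} = 1/14641.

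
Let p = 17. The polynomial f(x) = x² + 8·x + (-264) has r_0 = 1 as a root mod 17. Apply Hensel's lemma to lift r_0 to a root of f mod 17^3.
r_2 = 4506 (mod 4913)

Hensel: r_{i+1} = r_i − f(r_i)·(f′(r_i))^{-1} mod 17^{i+2}, f′(x) = 2x + 8. Iterate:
  r_0 = 1 (mod 17)
  r_1 = 171 (mod 289)
  r_2 = 4506 (mod 4913)
Final: r = 4506 satisfies f(r) ≡ 0 mod 17^3.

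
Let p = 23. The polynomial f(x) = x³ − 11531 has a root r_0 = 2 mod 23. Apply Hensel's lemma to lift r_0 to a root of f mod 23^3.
r_2 = 1888 (mod 12167)

Hensel: r_{i+1} = r_i − f(r_i)/f′(r_i) mod 23^{i+2}, where f′(x) = 3x². Iterate:
  r_0 = 2 (mod 23)
  r_1 = 301 (mod 529)
  r_2 = 1888 (mod 12167)
Final: r = 1888 with f(r) ≡ 0 mod 23^3.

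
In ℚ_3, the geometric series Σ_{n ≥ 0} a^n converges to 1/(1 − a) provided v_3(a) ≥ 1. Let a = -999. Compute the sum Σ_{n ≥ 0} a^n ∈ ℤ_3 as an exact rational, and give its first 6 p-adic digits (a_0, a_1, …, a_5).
Σ a^n = 1/(1 − a) = 1/1000;  first 6 digits = (1, 0, 0, 2, 2, 1)

v_3(a) = 3 ≥ 1, so the series converges in ℤ_3 to 1/(1 − a) = 1/(1 − (-999)) = 1/1000. Expand this rational in ℤ_3: compute digits iteratively via d_i = x_i mod 3, x_{i+1} = (x_i − d_i)/3. The first 6 digits are (1, 0, 0, 2, 2, 1).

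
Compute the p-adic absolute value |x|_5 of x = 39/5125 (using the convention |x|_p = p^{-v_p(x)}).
|39/5125|_5 = 125

Step 1 — compute v_5(x) by factoring powers of 5 out of the numerator and denominator: v_5(39/5125) = -3. Step 2 — apply |x|_p = p^{-v_p(x)} = 5^{3} = 125.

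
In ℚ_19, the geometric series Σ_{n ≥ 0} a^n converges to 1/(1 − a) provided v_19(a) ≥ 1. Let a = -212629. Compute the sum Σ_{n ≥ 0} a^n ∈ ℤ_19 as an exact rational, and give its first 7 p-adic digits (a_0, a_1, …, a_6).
Σ a^n = 1/(1 − a) = 1/212630;  first 7 digits = (1, 0, 0, 7, 17, 18, 10)

v_19(a) = 3 ≥ 1, so the series converges in ℤ_19 to 1/(1 − a) = 1/(1 − (-212629)) = 1/212630. Expand this rational in ℤ_19: compute digits iteratively via d_i = x_i mod 19, x_{i+1} = (x_i − d_i)/19. The first 7 digits are (1, 0, 0, 7, 17, 18, 10).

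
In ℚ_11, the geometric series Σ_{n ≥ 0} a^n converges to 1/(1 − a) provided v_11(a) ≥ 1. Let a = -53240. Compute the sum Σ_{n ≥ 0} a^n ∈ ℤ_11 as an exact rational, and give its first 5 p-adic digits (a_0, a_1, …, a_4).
Σ a^n = 1/(1 − a) = 1/53241;  first 5 digits = (1, 0, 0, 4, 7)

v_11(a) = 3 ≥ 1, so the series converges in ℤ_11 to 1/(1 − a) = 1/(1 − (-53240)) = 1/53241. Expand this rational in ℤ_11: compute digits iteratively via d_i = x_i mod 11, x_{i+1} = (x_i − d_i)/11. The first 5 digits are (1, 0, 0, 4, 7).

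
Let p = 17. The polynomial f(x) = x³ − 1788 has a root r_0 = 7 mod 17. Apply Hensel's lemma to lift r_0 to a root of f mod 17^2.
r_1 = 7 (mod 289)

Hensel: r_{i+1} = r_i − f(r_i)/f′(r_i) mod 17^{i+2}, where f′(x) = 3x². Iterate:
  r_0 = 7 (mod 17)
  r_1 = 7 (mod 289)
Final: r = 7 with f(r) ≡ 0 mod 17^2.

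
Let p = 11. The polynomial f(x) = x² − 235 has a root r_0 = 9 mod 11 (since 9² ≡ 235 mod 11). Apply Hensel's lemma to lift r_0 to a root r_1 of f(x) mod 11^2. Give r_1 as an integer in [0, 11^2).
r_1 = 31 (mod 121)

Hensel's recurrence: r_{i+1} = r_i − f(r_i)·(f′(r_i))^{-1} mod 11^{i+2}, with f′(x) = 2x. Iterate:
  r_0 = 9 (mod 11)
  r_1 = 31 (mod 121)
Final: r_1 = 31, and one checks f(r_1) ≡ 0 mod 11^2.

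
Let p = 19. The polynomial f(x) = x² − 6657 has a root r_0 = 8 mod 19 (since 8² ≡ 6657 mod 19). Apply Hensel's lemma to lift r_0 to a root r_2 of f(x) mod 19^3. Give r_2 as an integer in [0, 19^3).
r_2 = 4549 (mod 6859)

Hensel's recurrence: r_{i+1} = r_i − f(r_i)·(f′(r_i))^{-1} mod 19^{i+2}, with f′(x) = 2x. Iterate:
  r_0 = 8 (mod 19)
  r_1 = 217 (mod 361)
  r_2 = 4549 (mod 6859)
Final: r_2 = 4549, and one checks f(r_2) ≡ 0 mod 19^3.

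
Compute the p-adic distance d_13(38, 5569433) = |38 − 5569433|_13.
d_13(38, 5569433) = 1/371293

Step 1 — x − y = 38 − 5569433 = -5569395. Step 2 — v_13(-5569395) = 5 (factor: -5569395 = −(13^5 · 15); the sign does not affect v_p). Step 3 — |x − y|_13 = 13^{-5} = 1/371293.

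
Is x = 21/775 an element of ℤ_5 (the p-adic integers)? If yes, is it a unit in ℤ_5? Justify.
x ∉ ℤ_5 (v_5(x) = -2 < 0)

ℤ_5 = {x ∈ ℚ_5 : v_5(x) ≥ 0} and ℤ_5^× = {x ∈ ℤ_5 : v_5(x) = 0}. Here v_5(21/775) = v_5(num) − v_5(den) = -2; compare against these criteria.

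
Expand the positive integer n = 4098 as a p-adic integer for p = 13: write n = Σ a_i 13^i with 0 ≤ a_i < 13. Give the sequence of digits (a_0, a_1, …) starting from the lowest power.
(a_0, a_1, …) = (3, 3, 11, 1)

Repeated division by 13 gives the digits low-to-high: 4098 = 3 + 3·13^1 + 11·13^2 + 1·13^3. Digit sequence: (3, 3, 11, 1).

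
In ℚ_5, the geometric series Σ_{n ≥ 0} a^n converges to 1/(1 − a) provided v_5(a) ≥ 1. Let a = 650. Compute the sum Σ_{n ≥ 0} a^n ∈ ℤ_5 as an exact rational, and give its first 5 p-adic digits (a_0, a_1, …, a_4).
Σ a^n = 1/(1 − a) = -1/649;  first 5 digits = (1, 0, 1, 0, 2)

v_5(a) = 2 ≥ 1, so the series converges in ℤ_5 to 1/(1 − a) = 1/(1 − 650) = -1/649. Expand this rational in ℤ_5: compute digits iteratively via d_i = x_i mod 5, x_{i+1} = (x_i − d_i)/5. The first 5 digits are (1, 0, 1, 0, 2).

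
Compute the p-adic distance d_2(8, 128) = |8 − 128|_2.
d_2(8, 128) = 1/8

Step 1 — x − y = 8 − 128 = -120. Step 2 — v_2(-120) = 3 (factor: -120 = −(2^3 · 15); the sign does not affect v_p). Step 3 — |x − y|_2 = 2^{-3} = 1/8.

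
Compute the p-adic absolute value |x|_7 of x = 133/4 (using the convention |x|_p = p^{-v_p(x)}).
|133/4|_7 = 1/7

Step 1 — compute v_7(x) by factoring powers of 7 out of the numerator and denominator: v_7(133/4) = 1. Step 2 — apply |x|_p = p^{-v_p(x)} = 7^{-1} = 1/7.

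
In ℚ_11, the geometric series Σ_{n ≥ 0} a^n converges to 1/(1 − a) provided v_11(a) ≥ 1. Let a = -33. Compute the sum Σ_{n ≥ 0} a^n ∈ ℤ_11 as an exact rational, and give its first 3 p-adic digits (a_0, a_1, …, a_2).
Σ a^n = 1/(1 − a) = 1/34;  first 3 digits = (1, 8, 8)

v_11(a) = 1 ≥ 1, so the series converges in ℤ_11 to 1/(1 − a) = 1/(1 − (-33)) = 1/34. Expand this rational in ℤ_11: compute digits iteratively via d_i = x_i mod 11, x_{i+1} = (x_i − d_i)/11. The first 3 digits are (1, 8, 8).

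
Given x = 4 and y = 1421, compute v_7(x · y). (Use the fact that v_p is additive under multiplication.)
v_7(5684) = 2

v_p(x) = 0 (factor: 4 = 7^0 · 4); v_p(y) = 2 (factor: 1421 = 7^2 · 29). Additivity: v_p(xy) = v_p(x) + v_p(y) = 0 + 2 = 2. (Direct check: xy = 5684 = 7^2 · (116).)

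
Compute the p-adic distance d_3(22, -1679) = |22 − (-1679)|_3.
d_3(22, -1679) = 1/243

Step 1 — x − y = 22 − (-1679) = 1701. Step 2 — v_3(1701) = 5 (factor: 1701 = (3^5 · 7); the sign does not affect v_p). Step 3 — |x − y|_3 = 3^{-5} = 1/243.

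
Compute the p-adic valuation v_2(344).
v_2(344) = 3

v_2(n) is the largest exponent k such that 2^k divides n. Factor out: 344 = 2^3 · 43. (Sign doesn't affect v_p.) So v_2(344) = 3.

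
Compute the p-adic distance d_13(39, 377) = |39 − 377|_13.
d_13(39, 377) = 1/169

Step 1 — x − y = 39 − 377 = -338. Step 2 — v_13(-338) = 2 (factor: -338 = −(13^2 · 2); the sign does not affect v_p). Step 3 — |x − y|_13 = 13^{-2} = 1/169.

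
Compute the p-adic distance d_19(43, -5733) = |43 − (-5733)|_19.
d_19(43, -5733) = 1/361

Step 1 — x − y = 43 − (-5733) = 5776. Step 2 — v_19(5776) = 2 (factor: 5776 = (19^2 · 16); the sign does not affect v_p). Step 3 — |x − y|_19 = 19^{-2} = 1/361.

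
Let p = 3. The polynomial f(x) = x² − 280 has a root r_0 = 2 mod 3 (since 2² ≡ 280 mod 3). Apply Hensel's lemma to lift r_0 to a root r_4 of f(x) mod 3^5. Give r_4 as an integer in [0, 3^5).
r_4 = 143 (mod 243)

Hensel's recurrence: r_{i+1} = r_i − f(r_i)·(f′(r_i))^{-1} mod 3^{i+2}, with f′(x) = 2x. Iterate:
  r_0 = 2 (mod 3)
  r_1 = 8 (mod 9)
  r_2 = 8 (mod 27)
  r_3 = 62 (mod 81)
  r_4 = 143 (mod 243)
Final: r_4 = 143, and one checks f(r_4) ≡ 0 mod 3^5.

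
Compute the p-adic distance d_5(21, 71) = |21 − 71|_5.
d_5(21, 71) = 1/25

Step 1 — x − y = 21 − 71 = -50. Step 2 — v_5(-50) = 2 (factor: -50 = −(5^2 · 2); the sign does not affect v_p). Step 3 — |x − y|_5 = 5^{-2} = 1/25.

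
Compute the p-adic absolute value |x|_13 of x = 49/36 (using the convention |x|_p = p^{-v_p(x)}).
|49/36|_13 = 1

Step 1 — compute v_13(x) by factoring powers of 13 out of the numerator and denominator: v_13(49/36) = 0. Step 2 — apply |x|_p = p^{-v_p(x)} = 13^{0} = 1.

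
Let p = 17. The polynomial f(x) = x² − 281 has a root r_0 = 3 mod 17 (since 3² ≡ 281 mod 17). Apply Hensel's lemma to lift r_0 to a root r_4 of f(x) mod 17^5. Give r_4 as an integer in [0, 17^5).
r_4 = 1330219 (mod 1419857)

Hensel's recurrence: r_{i+1} = r_i − f(r_i)·(f′(r_i))^{-1} mod 17^{i+2}, with f′(x) = 2x. Iterate:
  r_0 = 3 (mod 17)
  r_1 = 241 (mod 289)
  r_2 = 3709 (mod 4913)
  r_3 = 77404 (mod 83521)
  r_4 = 1330219 (mod 1419857)
Final: r_4 = 1330219, and one checks f(r_4) ≡ 0 mod 17^5.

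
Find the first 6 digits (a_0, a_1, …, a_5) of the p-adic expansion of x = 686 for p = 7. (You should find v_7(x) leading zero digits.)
(a_0, …, a_5) = (0, 0, 0, 2, 0, 0)

v_7(686) = 3, so a_0 = ... = a_2 = 0. Factor out: x = 7^3 · u with u = 2 a unit in ℤ_7. Expand u iteratively via a_{v+i} = u_i mod 7, u_{i+1} = (u_i − a_{v+i})/7:
  u_0 = 2;  a_3 = 2;  u_1 = (u_0 − 2)/7 = 0
  u_1 = 0;  a_4 = 0;  u_2 = (u_1 − 0)/7 = 0
  u_2 = 0;  a_5 = 0;  u_3 = (u_2 − 0)/7 = 0
Digits: (0, 0, 0, 2, 0, 0).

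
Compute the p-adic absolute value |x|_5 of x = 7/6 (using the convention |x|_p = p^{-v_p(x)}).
|7/6|_5 = 1

Step 1 — compute v_5(x) by factoring powers of 5 out of the numerator and denominator: v_5(7/6) = 0. Step 2 — apply |x|_p = p^{-v_p(x)} = 5^{0} = 1.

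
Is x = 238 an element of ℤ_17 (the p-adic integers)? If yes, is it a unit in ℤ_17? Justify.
x ∈ ℤ_17 but not a unit; v_17(x) = 1 > 0

ℤ_17 = {x ∈ ℚ_17 : v_17(x) ≥ 0} and ℤ_17^× = {x ∈ ℤ_17 : v_17(x) = 0}. Here v_17(238) = v_17(num) − v_17(den) = 1; compare against these criteria.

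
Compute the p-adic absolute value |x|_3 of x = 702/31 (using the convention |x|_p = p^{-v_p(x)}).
|702/31|_3 = 1/27

Step 1 — compute v_3(x) by factoring powers of 3 out of the numerator and denominator: v_3(702/31) = 3. Step 2 — apply |x|_p = p^{-v_p(x)} = 3^{-3} = 1/27.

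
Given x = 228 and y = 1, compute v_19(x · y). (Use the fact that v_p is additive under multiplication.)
v_19(228) = 1

v_p(x) = 1 (factor: 228 = 19^1 · 12); v_p(y) = 0 (factor: 1 = 19^0 · 1). Additivity: v_p(xy) = v_p(x) + v_p(y) = 1 + 0 = 1. (Direct check: xy = 228 = 19^1 · (12).)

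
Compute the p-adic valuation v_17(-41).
v_17(-41) = 0

v_17(n) is the largest exponent k such that 17^k divides n. Factor out: -41 = -17^0 · 41. (Sign doesn't affect v_p.) So v_17(-41) = 0.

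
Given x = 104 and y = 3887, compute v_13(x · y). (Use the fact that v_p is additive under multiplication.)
v_13(404248) = 3

v_p(x) = 1 (factor: 104 = 13^1 · 8); v_p(y) = 2 (factor: 3887 = 13^2 · 23). Additivity: v_p(xy) = v_p(x) + v_p(y) = 1 + 2 = 3. (Direct check: xy = 404248 = 13^3 · (184).)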